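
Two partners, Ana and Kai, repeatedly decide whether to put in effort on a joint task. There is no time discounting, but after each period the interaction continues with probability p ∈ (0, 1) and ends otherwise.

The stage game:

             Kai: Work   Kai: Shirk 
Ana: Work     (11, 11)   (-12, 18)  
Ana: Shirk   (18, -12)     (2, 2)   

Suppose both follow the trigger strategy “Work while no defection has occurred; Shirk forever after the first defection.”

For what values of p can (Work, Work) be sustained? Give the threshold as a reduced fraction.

7/16

Expected cooperation value is 11 + p·11 + p²·11 + … = 11/(1−p); deviation gives 18 + p·2/(1−p).
11 ≥ 18(1−p) + 2p ⇒ 16p ≥ 7 ⇒ p ≥ 7/16.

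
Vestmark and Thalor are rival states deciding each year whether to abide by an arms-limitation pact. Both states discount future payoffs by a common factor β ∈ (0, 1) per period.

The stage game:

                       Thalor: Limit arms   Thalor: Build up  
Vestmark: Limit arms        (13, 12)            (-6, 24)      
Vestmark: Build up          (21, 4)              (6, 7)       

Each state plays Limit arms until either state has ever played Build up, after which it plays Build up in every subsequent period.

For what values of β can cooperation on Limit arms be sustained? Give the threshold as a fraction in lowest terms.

12/17

For Vestmark: deviation gain 21−13 = 8, per-period punishment loss 13−6 = 7. IC gives β ≥ 8/15.
For Thalor: gain 12, loss 5 per period, so β ≥ 12/17.
The tighter constraint is Thalor's, so cooperation needs β ≥ 12/17.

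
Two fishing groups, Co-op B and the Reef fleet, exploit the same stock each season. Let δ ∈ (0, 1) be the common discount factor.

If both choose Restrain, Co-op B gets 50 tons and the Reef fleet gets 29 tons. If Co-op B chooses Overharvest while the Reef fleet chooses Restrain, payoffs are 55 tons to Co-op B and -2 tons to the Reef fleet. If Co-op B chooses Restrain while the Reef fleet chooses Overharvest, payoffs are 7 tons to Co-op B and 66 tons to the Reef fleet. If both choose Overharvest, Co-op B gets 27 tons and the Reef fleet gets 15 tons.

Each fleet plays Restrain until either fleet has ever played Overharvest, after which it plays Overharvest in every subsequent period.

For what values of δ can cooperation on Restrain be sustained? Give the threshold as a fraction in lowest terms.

Co-op B's threshold: (55−50)/(55−27) = 5/28.
the Reef fleet's threshold: (66−29)/(66−15) = 37/51.
5/28 < 37/51, so the Reef fleet binds and δ* = 37/51.

37/51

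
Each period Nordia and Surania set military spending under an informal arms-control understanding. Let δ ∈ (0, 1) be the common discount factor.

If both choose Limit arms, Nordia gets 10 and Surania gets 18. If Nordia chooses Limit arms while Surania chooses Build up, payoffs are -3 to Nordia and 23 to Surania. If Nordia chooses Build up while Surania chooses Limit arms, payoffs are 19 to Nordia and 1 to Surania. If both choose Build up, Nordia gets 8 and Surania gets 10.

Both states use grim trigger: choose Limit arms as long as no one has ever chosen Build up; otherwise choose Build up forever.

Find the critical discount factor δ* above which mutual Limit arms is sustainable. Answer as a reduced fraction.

Nordia: cooperation gives 10 each period; deviation gives 19 once then 8 forever.
  10/(1−δ) ≥ 19 + 8δ/(1−δ) ⇒ δ ≥ 9/11.
Surania: cooperation gives 18 each period; deviation gives 23 once then 10 forever.
  δ ≥ 5/13.
Both must hold, so the binding constraint is Nordia's: δ ≥ 9/11.

9/11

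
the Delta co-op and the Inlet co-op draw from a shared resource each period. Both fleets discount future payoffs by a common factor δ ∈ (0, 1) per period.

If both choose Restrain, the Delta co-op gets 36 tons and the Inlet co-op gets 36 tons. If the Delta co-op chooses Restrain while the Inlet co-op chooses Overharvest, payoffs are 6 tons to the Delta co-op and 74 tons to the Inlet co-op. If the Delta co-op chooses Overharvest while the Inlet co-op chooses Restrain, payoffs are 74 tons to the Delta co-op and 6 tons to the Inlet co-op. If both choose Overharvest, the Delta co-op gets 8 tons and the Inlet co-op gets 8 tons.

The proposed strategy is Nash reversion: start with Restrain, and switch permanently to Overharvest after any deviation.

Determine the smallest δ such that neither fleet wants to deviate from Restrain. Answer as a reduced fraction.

36/(1−δ) ≥ 74 + 8δ/(1−δ)
36 ≥ 74 − 66δ
δ ≥ 38/66 = 19/33.

19/33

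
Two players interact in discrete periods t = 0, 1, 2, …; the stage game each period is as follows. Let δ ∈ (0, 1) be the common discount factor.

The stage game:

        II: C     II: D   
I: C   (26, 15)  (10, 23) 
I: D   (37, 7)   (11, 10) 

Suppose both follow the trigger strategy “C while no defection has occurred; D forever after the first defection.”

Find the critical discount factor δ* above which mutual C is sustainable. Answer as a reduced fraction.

8/13

I: cooperation gives 26 each period; deviation gives 37 once then 11 forever.
  26/(1−δ) ≥ 37 + 11δ/(1−δ) ⇒ δ ≥ 11/26.
II: cooperation gives 15 each period; deviation gives 23 once then 10 forever.
  δ ≥ 8/13.
Both must hold, so the binding constraint is II's: δ ≥ 8/13.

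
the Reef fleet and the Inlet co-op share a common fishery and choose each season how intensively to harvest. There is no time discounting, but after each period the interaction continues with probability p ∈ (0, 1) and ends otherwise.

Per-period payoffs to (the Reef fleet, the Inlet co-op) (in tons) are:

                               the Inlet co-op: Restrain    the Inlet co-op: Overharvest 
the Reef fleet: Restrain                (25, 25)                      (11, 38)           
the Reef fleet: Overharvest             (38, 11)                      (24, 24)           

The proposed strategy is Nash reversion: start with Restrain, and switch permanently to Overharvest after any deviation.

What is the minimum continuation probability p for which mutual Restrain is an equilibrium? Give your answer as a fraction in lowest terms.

Expected cooperation value is 25 + p·25 + p²·25 + … = 25/(1−p); deviation gives 38 + p·24/(1−p).
25 ≥ 38(1−p) + 24p ⇒ 14p ≥ 13 ⇒ p ≥ 13/14.

13/14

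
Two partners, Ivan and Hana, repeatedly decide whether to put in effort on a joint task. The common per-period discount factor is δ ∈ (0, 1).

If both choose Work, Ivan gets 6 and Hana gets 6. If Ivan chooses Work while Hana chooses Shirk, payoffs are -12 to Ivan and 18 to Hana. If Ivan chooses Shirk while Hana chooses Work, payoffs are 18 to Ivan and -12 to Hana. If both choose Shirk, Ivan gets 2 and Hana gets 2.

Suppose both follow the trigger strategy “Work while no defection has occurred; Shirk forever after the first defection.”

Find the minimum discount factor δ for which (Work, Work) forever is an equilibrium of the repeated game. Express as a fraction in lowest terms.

Under grim trigger the critical discount factor is (T−C)/(T−P) with T = 18, C = 6, P = 2.
δ* = (18−6)/(18−2) = 12/16 = 3/4.

3/4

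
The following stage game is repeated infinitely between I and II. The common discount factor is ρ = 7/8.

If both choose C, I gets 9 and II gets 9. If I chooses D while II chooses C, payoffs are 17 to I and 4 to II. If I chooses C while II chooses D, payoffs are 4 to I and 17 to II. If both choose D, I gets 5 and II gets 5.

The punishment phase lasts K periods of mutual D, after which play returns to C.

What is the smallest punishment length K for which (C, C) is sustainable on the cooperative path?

3

IC: ρ(1−ρ^K)/(1−ρ) ≥ (17−9)/(9−5) = 2.
With ρ = 7/8: need 1 − ρ^K ≥ 2·(1−7/8)/(7/8), i.e. ρ^K ≤ 0.7143.
Since (7/8)^2 = 0.7656 and (7/8)^3 = 0.6699, the smallest such K is 3.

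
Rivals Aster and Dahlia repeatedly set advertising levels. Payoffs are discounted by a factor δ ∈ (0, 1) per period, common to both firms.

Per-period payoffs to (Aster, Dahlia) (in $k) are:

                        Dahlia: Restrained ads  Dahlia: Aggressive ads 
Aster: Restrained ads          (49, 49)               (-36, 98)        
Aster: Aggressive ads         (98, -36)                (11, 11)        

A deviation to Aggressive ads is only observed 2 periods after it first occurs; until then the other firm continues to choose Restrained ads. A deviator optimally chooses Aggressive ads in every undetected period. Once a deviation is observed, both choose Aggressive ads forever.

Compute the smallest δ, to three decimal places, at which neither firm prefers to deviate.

Deviating for the 2 undetected periods gains 98−49 = 49 per period over cooperation, then loses 49−11 = 38 per period forever once punishment starts.
Gain: 49(1 + δ + … + δ^1); loss: 38·δ^2/(1−δ).
No profitable deviation ⇔ 49(1−δ^2) ≤ 38·δ^2, i.e. δ^2 ≥ 49/(49+38) = 49/87.
Hence δ ≥ (49/87)^(1/2) ≈ 0.750.

0.750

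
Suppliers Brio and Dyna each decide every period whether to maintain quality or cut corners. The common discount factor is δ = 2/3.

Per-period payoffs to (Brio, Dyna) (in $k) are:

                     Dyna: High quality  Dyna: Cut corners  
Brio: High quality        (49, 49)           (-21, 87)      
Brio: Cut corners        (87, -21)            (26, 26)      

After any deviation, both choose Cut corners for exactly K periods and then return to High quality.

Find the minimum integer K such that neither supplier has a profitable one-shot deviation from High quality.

IC: δ(1−δ^K)/(1−δ) ≥ (87−49)/(49−26) = 38/23.
With δ = 2/3: need 1 − δ^K ≥ 38/23·(1−2/3)/(2/3), i.e. δ^K ≤ 0.1739.
Since (2/3)^4 = 0.1975 and (2/3)^5 = 0.1317, the smallest such K is 5.

5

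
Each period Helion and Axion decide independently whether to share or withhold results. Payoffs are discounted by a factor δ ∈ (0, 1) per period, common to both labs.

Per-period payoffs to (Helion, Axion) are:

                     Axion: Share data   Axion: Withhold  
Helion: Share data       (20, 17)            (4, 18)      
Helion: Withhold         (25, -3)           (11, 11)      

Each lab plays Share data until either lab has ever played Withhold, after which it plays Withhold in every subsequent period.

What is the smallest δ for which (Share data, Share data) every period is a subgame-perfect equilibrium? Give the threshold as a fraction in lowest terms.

5/14

Helion's threshold: (25−20)/(25−11) = 5/14.
Axion's threshold: (18−17)/(18−11) = 1/7.
5/14 > 1/7, so Helion binds and δ* = 5/14.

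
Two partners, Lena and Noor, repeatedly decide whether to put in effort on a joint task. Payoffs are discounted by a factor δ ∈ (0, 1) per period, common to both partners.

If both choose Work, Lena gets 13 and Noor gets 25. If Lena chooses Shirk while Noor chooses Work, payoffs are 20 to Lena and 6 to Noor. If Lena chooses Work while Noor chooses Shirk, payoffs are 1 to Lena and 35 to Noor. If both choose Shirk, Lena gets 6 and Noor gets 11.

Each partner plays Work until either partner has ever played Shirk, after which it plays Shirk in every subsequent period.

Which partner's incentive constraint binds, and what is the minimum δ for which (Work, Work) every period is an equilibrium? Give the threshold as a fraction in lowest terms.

Lena: cooperation gives 13 each period; deviation gives 20 once then 6 forever.
  13/(1−δ) ≥ 20 + 6δ/(1−δ) ⇒ δ ≥ 7/14 = 1/2.
Noor: cooperation gives 25 each period; deviation gives 35 once then 11 forever.
  δ ≥ 10/24 = 5/12.
Both must hold, so the binding constraint is Lena's: δ ≥ 1/2.

Lena; δ ≥ 1/2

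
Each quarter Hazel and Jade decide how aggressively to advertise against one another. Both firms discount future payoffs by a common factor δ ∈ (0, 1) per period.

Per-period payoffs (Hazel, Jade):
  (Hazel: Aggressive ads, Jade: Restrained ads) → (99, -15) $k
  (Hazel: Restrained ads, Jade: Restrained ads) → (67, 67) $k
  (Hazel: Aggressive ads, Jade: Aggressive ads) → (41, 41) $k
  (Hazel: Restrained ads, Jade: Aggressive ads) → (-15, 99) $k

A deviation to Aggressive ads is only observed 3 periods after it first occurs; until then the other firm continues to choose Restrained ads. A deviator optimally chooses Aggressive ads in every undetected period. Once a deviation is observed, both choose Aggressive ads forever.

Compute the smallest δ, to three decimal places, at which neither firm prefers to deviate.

A deviator earns 99 for 3 periods, then 41 forever; cooperating earns 67 forever. Multiplying the IC by (1−δ):
67 ≥ 99(1−δ^3) + 41δ^3, so 58·δ^3 ≥ 32 and δ^3 ≥ 16/29.
δ ≥ (16/29)^(1/3) ≈ 0.820.

0.820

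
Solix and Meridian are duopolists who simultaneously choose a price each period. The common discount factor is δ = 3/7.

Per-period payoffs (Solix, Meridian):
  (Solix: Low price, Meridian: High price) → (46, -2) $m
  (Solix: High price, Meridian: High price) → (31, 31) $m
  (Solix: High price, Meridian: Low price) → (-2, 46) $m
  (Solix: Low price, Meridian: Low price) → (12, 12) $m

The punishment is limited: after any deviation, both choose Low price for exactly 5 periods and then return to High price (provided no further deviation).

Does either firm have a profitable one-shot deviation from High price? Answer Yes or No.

Comparing payoff streams over the 6 periods until play realigns: cooperate → 31(1+δ+…+δ^5); deviate → 46 + 12(δ+…+δ^5).
Cooperation is sustained iff (31−12)(δ+…+δ^5) ≥ 46−31.
δ+…+δ^5 = 3/7·(1−(3/7)^5)/(1−3/7) = 0.7392, and (46−31)/(31−12) = 0.7895.
0.7392 < 0.7895, so cooperation is not sustainable.

Yes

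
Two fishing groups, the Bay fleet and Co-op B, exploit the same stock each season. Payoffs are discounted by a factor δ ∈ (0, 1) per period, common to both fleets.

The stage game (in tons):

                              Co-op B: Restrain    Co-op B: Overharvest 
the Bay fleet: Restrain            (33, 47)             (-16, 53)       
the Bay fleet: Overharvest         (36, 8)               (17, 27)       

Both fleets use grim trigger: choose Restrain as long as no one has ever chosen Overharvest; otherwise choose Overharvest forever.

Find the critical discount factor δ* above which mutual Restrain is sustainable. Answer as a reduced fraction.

the Bay fleet: cooperation gives 33 each period; deviation gives 36 once then 17 forever.
  33/(1−δ) ≥ 36 + 17δ/(1−δ) ⇒ δ ≥ 3/19.
Co-op B: cooperation gives 47 each period; deviation gives 53 once then 27 forever.
  δ ≥ 6/26 = 3/13.
Both must hold, so the binding constraint is Co-op B's: δ ≥ 3/13.

3/13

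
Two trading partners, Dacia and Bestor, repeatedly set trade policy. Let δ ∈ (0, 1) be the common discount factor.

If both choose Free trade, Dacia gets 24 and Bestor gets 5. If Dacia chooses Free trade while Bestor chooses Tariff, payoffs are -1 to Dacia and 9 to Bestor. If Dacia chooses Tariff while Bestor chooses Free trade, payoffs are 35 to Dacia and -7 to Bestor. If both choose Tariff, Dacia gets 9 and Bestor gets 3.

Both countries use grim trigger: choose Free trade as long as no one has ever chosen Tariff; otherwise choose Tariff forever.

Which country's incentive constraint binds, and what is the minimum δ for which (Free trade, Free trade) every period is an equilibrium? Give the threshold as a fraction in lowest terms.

Dacia's threshold: (35−24)/(35−9) = 11/26.
Bestor's threshold: (9−5)/(9−3) = 2/3.
11/26 < 2/3, so Bestor binds and δ* = 2/3.

Bestor; δ ≥ 2/3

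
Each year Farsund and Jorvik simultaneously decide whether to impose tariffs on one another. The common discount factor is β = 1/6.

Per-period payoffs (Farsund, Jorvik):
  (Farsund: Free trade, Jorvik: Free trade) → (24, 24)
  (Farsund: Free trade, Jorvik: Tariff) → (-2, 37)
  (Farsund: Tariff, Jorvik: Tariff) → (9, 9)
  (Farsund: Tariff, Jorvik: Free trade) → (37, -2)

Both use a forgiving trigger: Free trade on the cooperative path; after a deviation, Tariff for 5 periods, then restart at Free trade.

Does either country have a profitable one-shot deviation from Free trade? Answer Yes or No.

Yes

A one-shot deviation gives 37 now, then 9 for 5 periods, then back to 24.
Gain from deviating: (37−24) today; loss: (24−9) in each of the next 5 periods.
No-deviation condition: (24−9)(β+…+β^5) ≥ 37−24, i.e. β+…+β^5 ≥ 13/15.
At β = 1/6: β+…+β^5 = 0.2000 < 0.8667.
So cooperation is not sustainable.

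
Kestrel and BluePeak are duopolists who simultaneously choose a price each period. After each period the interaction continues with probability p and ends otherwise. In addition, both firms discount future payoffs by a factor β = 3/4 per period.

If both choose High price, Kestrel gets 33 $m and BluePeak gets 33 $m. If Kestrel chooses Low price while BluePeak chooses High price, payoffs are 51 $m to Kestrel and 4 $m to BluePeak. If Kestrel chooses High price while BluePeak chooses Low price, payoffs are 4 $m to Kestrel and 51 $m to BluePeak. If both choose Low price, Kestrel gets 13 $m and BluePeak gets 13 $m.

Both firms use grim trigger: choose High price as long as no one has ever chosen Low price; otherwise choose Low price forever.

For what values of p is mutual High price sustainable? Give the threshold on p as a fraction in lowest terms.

Expected continuation weight on next period's payoff is β·p = 3/4·p, which plays the role of the discount factor.
Cooperation requires 3/4·p ≥ (51−33)/(51−13) = 9/19, hence p ≥ 12/19.

12/19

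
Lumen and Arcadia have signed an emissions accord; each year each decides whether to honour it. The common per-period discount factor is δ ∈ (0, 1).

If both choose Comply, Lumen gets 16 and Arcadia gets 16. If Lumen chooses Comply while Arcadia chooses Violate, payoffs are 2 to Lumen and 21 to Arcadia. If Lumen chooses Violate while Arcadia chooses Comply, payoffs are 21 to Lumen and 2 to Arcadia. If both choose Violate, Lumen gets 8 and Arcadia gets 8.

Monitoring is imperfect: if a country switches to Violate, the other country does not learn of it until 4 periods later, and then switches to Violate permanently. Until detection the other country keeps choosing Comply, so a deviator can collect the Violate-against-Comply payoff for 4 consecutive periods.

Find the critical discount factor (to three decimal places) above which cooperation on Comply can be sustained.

Deviating for the 4 undetected periods gains 21−16 = 5 per period over cooperation, then loses 16−8 = 8 per period forever once punishment starts.
Gain: 5(1 + δ + … + δ^3); loss: 8·δ^4/(1−δ).
No profitable deviation ⇔ 5(1−δ^4) ≤ 8·δ^4, i.e. δ^4 ≥ 5/(5+8) = 5/13.
Hence δ ≥ (5/13)^(1/4) ≈ 0.788.

0.788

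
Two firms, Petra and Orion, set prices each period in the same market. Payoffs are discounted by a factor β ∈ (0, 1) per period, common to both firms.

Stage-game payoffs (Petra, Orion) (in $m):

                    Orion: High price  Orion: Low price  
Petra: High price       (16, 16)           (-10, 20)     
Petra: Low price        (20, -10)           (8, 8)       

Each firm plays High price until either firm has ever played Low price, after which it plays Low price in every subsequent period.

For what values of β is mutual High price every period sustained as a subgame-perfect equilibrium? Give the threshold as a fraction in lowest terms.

1/3

Cooperation forever yields 16 each period: 16/(1−β).
Deviating yields 20 once, then 8 forever: 20 + 8β/(1−β).
No profitable deviation requires 16/(1−β) ≥ 20 + 8β/(1−β).
Multiplying by (1−β): 16 ≥ 20(1−β) + 8β = 20 − 12β.
So 12β ≥ 4, i.e. β ≥ 4/12 = 1/3.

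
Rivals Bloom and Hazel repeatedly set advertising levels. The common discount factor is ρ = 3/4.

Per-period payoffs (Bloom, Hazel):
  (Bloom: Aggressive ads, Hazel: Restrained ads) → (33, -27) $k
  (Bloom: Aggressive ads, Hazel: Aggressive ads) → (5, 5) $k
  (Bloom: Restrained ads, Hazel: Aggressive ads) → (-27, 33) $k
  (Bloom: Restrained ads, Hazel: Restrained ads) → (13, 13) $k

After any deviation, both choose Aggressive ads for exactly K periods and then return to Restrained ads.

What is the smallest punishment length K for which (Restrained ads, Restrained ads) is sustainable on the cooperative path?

7

No profitable deviation requires (13−5)(ρ+…+ρ^K) ≥ 33−13, i.e. ρ+…+ρ^K ≥ 5/2 ≈ 2.5000.
With ρ = 3/4, the partial sums are K=1: 0.7500, K=2: 1.3125, …, K=5: 2.2881, K=6: 2.4661, K=7: 2.5995.
K = 7 is the first length at which the sum reaches 2.5000.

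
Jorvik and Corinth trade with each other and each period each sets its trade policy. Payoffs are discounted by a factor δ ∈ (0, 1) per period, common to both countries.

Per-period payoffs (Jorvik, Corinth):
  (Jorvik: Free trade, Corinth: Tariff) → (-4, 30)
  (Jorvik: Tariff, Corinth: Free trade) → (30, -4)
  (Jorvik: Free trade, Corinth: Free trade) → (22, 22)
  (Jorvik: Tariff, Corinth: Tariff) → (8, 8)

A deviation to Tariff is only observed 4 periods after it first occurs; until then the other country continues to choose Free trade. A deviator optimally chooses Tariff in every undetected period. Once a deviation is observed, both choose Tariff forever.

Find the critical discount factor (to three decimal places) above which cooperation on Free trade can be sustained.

The best deviation is to choose Tariff for all 4 undetected periods, earning 30 each, then 8 forever once detected.
Deviation value: 30(1−δ^4)/(1−δ) + 8δ^4/(1−δ); cooperation value: 22/(1−δ).
IC: 22 ≥ 30(1−δ^4) + 8δ^4 = 30 − 22δ^4.
So δ^4 ≥ 8/22 = 4/11, giving δ ≥ (4/11)^(1/4) ≈ 0.777.

0.777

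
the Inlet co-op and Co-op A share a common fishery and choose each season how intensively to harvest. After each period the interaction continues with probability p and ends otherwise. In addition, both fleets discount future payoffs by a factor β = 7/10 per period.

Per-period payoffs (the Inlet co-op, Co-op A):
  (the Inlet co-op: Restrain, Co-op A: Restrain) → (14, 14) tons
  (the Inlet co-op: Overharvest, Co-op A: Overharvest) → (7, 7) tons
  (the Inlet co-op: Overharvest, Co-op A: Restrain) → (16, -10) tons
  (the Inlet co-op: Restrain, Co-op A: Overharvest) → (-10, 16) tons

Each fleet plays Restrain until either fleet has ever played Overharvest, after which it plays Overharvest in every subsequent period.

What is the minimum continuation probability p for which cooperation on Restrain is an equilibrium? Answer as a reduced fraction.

20/63

With continuation probability p and discount β, the effective per-period discount factor is βp.
Grim-trigger IC: βp ≥ (16−14)/(16−7) = 2/9.
So p ≥ (2/9)/(7/10) = 20/63.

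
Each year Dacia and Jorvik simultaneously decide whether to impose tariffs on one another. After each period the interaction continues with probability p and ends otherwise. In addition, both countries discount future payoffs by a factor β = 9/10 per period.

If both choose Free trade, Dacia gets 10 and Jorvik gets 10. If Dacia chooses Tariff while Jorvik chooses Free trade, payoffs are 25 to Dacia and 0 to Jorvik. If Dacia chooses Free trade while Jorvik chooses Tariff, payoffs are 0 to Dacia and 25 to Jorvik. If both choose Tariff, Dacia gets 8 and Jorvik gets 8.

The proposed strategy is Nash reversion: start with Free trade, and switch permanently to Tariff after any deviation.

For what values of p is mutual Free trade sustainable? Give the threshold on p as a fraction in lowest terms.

Expected continuation weight on next period's payoff is β·p = 9/10·p, which plays the role of the discount factor.
Cooperation requires 9/10·p ≥ (25−10)/(25−8) = 15/17, hence p ≥ 50/51.

50/51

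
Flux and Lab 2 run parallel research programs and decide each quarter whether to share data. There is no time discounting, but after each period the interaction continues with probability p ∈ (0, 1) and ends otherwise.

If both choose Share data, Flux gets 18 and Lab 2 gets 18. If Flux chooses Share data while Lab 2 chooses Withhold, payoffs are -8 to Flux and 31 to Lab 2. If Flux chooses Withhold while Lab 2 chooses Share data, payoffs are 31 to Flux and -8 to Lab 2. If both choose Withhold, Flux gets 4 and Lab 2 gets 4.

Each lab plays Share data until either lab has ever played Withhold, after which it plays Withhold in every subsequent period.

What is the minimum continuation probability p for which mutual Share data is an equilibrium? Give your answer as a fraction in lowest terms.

13/27

Expected cooperation value is 18 + p·18 + p²·18 + … = 18/(1−p); deviation gives 31 + p·4/(1−p).
18 ≥ 31(1−p) + 4p ⇒ 27p ≥ 13 ⇒ p ≥ 13/27.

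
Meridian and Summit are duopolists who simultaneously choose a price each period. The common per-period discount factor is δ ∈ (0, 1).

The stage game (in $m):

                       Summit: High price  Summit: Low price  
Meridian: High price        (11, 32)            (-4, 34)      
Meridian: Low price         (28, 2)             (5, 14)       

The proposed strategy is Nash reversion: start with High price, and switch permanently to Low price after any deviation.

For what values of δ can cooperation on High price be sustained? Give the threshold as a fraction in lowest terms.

Meridian: cooperation gives 11 each period; deviation gives 28 once then 5 forever.
  11/(1−δ) ≥ 28 + 5δ/(1−δ) ⇒ δ ≥ 17/23.
Summit: cooperation gives 32 each period; deviation gives 34 once then 14 forever.
  δ ≥ 2/20 = 1/10.
Both must hold, so the binding constraint is Meridian's: δ ≥ 17/23.

17/23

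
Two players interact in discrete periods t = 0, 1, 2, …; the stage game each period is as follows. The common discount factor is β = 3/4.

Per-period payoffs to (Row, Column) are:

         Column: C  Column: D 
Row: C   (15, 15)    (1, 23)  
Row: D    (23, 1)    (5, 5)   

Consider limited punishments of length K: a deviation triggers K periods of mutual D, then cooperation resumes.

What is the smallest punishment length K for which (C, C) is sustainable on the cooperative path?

2

Need Σ_{k=1}^{K} β^k ≥ (23−15)/(15−5) = 0.8000 at β = 3/4.
At K = 1 the sum is 0.7500 < 0.8000; at K = 2 it is 1.3125 ≥ 0.8000.
So the minimum punishment length is K = 2.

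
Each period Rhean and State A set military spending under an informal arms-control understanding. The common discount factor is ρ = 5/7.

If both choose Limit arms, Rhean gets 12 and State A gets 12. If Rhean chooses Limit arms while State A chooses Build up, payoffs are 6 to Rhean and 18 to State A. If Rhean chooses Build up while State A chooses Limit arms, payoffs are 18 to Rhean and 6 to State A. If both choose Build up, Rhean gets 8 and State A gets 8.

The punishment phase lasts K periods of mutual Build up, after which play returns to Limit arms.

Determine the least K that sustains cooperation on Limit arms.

3

No profitable deviation requires (12−8)(ρ+…+ρ^K) ≥ 18−12, i.e. ρ+…+ρ^K ≥ 3/2 ≈ 1.5000.
With ρ = 5/7, the partial sums are K=1: 0.7143, K=2: 1.2245, K=3: 1.5889.
K = 3 is the first length at which the sum reaches 1.5000.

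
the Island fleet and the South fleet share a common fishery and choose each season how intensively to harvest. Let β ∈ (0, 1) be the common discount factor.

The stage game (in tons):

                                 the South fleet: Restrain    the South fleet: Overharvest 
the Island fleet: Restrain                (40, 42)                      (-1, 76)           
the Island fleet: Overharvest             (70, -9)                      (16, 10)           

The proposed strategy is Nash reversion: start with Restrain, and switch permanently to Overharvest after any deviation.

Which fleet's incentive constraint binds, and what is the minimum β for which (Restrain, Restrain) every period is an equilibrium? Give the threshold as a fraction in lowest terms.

the Island fleet: cooperation gives 40 each period; deviation gives 70 once then 16 forever.
  40/(1−β) ≥ 70 + 16β/(1−β) ⇒ β ≥ 30/54 = 5/9.
the South fleet: cooperation gives 42 each period; deviation gives 76 once then 10 forever.
  β ≥ 34/66 = 17/33.
Both must hold, so the binding constraint is the Island fleet's: β ≥ 5/9.

the Island fleet; β ≥ 5/9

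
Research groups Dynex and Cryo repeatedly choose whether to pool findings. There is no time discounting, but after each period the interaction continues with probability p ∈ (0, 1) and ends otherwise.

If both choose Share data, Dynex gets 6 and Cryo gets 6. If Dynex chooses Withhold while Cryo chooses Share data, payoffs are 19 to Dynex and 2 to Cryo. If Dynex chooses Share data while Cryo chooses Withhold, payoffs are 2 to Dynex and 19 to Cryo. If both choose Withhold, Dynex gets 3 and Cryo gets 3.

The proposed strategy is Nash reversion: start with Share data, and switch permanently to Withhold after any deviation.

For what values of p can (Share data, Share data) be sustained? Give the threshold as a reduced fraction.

With no time discounting, the continuation probability p plays the role of the discount factor.
Grim-trigger IC: 6/(1−p) ≥ 19 + 3p/(1−p) ⇒ p ≥ (19−6)/(19−3) = 13/16.

13/16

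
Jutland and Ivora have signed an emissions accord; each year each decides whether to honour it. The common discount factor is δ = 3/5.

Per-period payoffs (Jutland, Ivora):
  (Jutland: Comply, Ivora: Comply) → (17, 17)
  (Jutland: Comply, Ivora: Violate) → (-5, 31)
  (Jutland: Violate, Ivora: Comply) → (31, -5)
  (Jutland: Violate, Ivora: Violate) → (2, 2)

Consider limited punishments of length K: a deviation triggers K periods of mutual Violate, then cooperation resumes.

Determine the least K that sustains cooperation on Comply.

2

Need Σ_{k=1}^{K} δ^k ≥ (31−17)/(17−2) = 0.9333 at δ = 3/5.
At K = 1 the sum is 0.6000 < 0.9333; at K = 2 it is 0.9600 ≥ 0.9333.
So the minimum punishment length is K = 2.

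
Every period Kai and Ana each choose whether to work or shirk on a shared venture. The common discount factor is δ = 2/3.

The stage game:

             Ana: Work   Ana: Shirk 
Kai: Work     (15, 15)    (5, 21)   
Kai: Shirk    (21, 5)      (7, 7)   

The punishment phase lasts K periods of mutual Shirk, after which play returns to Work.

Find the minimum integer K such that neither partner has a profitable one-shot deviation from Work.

Need Σ_{k=1}^{K} δ^k ≥ (21−15)/(15−7) = 0.7500 at δ = 2/3.
At K = 1 the sum is 0.6667 < 0.7500; at K = 2 it is 1.1111 ≥ 0.7500.
So the minimum punishment length is K = 2.

2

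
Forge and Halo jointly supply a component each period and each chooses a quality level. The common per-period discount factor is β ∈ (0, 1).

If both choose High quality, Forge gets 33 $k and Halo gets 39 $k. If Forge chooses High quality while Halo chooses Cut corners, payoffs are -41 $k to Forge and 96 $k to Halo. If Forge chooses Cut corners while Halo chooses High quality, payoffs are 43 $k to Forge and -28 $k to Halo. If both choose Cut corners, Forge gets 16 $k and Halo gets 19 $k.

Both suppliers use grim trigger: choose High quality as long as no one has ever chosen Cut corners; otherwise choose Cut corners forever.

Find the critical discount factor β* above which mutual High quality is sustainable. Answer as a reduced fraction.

For Forge: deviation gain 43−33 = 10, per-period punishment loss 33−16 = 17. IC gives β ≥ 10/27.
For Halo: gain 57, loss 20 per period, so β ≥ 57/77.
The tighter constraint is Halo's, so cooperation needs β ≥ 57/77.

57/77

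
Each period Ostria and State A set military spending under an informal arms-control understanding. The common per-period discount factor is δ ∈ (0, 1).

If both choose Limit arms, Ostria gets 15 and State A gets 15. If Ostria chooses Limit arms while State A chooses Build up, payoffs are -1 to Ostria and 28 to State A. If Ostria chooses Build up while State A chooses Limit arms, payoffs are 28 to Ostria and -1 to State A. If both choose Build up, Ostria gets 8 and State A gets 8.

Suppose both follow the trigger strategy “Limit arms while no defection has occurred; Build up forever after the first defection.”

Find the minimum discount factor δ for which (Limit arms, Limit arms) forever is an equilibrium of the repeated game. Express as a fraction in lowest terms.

15/(1−δ) ≥ 28 + 8δ/(1−δ)
15 ≥ 28 − 20δ
δ ≥ 13/20.

13/20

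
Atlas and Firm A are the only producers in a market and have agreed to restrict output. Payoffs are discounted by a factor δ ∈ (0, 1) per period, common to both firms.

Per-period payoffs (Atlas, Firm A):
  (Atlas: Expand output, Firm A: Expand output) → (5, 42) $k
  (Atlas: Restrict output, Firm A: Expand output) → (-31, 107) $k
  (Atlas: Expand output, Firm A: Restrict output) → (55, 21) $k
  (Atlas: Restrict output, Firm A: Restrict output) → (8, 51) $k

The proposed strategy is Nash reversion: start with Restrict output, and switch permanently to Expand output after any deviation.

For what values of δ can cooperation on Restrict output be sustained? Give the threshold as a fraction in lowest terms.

Atlas's threshold: (55−8)/(55−5) = 47/50.
Firm A's threshold: (107−51)/(107−42) = 56/65.
47/50 > 56/65, so Atlas binds and δ* = 47/50.

47/50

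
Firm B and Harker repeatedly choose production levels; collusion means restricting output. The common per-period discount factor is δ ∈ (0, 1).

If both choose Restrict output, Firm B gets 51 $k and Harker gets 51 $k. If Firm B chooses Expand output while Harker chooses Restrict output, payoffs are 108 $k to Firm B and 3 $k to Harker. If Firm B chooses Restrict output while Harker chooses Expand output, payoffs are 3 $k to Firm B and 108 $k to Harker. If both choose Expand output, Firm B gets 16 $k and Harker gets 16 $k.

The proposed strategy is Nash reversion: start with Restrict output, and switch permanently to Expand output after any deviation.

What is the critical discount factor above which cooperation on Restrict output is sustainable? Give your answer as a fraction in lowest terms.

51/(1−δ) ≥ 108 + 16δ/(1−δ)
51 ≥ 108 − 92δ
δ ≥ 57/92.

57/92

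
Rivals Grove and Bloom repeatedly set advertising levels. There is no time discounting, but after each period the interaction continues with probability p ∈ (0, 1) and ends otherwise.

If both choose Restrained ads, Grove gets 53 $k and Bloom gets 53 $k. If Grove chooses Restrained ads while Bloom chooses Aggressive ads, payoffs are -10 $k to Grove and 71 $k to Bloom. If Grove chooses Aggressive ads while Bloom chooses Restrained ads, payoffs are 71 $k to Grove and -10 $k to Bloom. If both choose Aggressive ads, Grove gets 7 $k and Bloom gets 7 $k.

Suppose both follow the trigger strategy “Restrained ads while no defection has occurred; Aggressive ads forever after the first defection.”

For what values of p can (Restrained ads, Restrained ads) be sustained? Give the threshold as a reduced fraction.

Expected cooperation value is 53 + p·53 + p²·53 + … = 53/(1−p); deviation gives 71 + p·7/(1−p).
53 ≥ 71(1−p) + 7p ⇒ 64p ≥ 18 ⇒ p ≥ 18/64 = 9/32.

9/32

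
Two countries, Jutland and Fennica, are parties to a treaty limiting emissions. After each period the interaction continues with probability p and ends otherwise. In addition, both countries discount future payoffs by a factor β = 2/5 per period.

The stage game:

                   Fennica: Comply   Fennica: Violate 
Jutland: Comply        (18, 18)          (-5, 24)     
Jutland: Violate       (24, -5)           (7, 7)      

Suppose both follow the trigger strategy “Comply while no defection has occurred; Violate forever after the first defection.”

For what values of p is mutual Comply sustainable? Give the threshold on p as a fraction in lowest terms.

15/17

Expected continuation weight on next period's payoff is β·p = 2/5·p, which plays the role of the discount factor.
Cooperation requires 2/5·p ≥ (24−18)/(24−7) = 6/17, hence p ≥ 15/17.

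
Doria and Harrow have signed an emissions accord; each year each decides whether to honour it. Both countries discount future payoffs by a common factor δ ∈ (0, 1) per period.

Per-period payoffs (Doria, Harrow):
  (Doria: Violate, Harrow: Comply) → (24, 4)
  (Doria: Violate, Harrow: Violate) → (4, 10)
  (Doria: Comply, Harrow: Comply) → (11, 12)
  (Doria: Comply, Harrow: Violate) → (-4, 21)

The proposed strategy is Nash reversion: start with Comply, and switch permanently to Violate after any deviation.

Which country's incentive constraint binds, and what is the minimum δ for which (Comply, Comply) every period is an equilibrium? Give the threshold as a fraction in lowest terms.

Harrow; δ ≥ 9/11

For Doria: deviation gain 24−11 = 13, per-period punishment loss 11−4 = 7. IC gives δ ≥ 13/20.
For Harrow: gain 9, loss 2 per period, so δ ≥ 9/11.
The tighter constraint is Harrow's, so cooperation needs δ ≥ 9/11.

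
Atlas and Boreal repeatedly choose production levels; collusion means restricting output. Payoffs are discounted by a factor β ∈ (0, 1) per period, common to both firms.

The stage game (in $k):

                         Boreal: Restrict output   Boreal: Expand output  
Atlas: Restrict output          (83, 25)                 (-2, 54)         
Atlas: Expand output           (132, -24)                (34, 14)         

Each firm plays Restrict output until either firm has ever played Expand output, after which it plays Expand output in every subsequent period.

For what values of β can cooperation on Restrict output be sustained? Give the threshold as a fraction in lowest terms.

Atlas's threshold: (132−83)/(132−34) = 1/2.
Boreal's threshold: (54−25)/(54−14) = 29/40.
1/2 < 29/40, so Boreal binds and β* = 29/40.

29/40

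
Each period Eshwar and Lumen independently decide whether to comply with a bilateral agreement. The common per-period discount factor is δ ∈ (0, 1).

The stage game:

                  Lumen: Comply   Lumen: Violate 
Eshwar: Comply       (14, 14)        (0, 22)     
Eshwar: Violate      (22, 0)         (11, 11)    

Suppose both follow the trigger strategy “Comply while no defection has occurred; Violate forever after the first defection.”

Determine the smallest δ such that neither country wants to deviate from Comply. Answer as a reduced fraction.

8/11

Under grim trigger the critical discount factor is (T−C)/(T−P) with T = 22, C = 14, P = 11.
δ* = (22−14)/(22−11) = 8/11.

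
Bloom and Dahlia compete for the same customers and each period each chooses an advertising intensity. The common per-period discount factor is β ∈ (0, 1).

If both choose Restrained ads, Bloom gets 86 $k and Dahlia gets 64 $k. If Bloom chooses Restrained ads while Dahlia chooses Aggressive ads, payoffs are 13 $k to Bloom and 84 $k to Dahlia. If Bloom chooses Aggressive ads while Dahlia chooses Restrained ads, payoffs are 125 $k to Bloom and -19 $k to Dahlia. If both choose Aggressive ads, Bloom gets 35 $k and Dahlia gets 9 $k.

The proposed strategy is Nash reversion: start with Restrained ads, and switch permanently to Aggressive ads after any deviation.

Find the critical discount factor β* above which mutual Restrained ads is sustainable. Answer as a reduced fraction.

13/30

Bloom: cooperation gives 86 each period; deviation gives 125 once then 35 forever.
  86/(1−β) ≥ 125 + 35β/(1−β) ⇒ β ≥ 39/90 = 13/30.
Dahlia: cooperation gives 64 each period; deviation gives 84 once then 9 forever.
  β ≥ 20/75 = 4/15.
Both must hold, so the binding constraint is Bloom's: β ≥ 13/30.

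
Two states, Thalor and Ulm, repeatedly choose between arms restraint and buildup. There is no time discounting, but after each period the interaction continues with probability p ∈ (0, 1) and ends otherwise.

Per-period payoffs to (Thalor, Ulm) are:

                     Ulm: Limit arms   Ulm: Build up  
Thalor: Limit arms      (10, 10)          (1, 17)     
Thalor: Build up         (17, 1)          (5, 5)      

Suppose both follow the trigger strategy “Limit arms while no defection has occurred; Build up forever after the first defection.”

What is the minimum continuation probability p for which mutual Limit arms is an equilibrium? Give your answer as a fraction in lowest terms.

Expected cooperation value is 10 + p·10 + p²·10 + … = 10/(1−p); deviation gives 17 + p·5/(1−p).
10 ≥ 17(1−p) + 5p ⇒ 12p ≥ 7 ⇒ p ≥ 7/12.

7/12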